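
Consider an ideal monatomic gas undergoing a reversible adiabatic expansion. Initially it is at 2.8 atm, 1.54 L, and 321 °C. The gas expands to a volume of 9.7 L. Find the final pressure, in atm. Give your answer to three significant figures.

P₂ ≈ 0.130 atm

Adiabatic: P₁V₁^γ = P₂V₂^γ ⇒ P₂ = P₁ (V₁/V₂)^γ.
γ = 5/3 for a monatomic ideal gas.
P₂ = 2.8 × (1.54/9.7)^(5/3) = 0.1303 atm.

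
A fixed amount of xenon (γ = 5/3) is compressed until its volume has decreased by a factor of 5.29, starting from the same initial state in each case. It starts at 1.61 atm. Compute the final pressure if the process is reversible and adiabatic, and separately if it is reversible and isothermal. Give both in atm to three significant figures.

adiabatic: 25.9 atm; isothermal: 8.52 atm

Isothermal: P₂ = P₁(V₁/V₂) = 1.61×5.29 = 8.517 atm.
Adiabatic: P₂ = P₁(V₁/V₂)^γ = 1.61×5.29^(5/3) = 25.86 atm.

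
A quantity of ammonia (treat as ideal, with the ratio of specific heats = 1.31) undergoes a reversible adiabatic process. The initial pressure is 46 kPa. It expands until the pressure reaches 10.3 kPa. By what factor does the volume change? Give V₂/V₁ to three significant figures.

From PV^γ = const, V₂/V₁ = (P₁/P₂)^(1/γ).
V₂/V₁ = (46/10.3)^(0.763) = 3.134.

V₂/V₁ ≈ 3.13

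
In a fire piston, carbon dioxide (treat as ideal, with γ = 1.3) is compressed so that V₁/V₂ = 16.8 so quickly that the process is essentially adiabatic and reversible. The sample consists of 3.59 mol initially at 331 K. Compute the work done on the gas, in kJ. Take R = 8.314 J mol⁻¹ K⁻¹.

Adiabatic: T₁V₁^(γ−1) = T₂V₂^(γ−1) ⇒ T₂ = T₁ (V₁/V₂)^(γ−1).
T₂ = 331 × 16.8^(0.3) = 771.7 K.
Q = 0, so ΔU = W_on_gas = nCᵥΔT with Cᵥ = R/(γ−1) = 27.71 J/(mol·K).
ΔU = 3.59 × 27.71 × (771.7 − 331) = 43840 J.

W ≈ 43.8 kJ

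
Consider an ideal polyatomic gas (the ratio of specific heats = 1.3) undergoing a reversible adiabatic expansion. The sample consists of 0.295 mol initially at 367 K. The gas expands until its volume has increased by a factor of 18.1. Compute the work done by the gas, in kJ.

For a reversible adiabat TV^(γ−1) is constant, so T₂ = T₁ (V₁/V₂)^(γ−1).
T₂ = 367 × (1/18.1)^(0.3) = 153.9 K.
Q = 0, so ΔU = W_on_gas = nCᵥΔT with Cᵥ = R/(γ−1) = 27.71 J/(mol·K).
ΔU = 0.295 × 27.71 × (153.9 − 367) = -1742 J.
Work done by the gas = −ΔU = 1742 J.

W ≈ 1.74 kJ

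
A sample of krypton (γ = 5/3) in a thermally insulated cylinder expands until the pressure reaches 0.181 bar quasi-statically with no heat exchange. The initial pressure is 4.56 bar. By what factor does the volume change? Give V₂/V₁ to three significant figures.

From PV^γ = const, V₂/V₁ = (P₁/P₂)^(1/γ).
V₂/V₁ = (4.56/0.181)^(3/5) = 6.931.

V₂/V₁ ≈ 6.93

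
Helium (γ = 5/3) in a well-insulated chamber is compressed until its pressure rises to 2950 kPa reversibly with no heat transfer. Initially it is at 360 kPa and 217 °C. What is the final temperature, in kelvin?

T₂ ≈ 1140 K

Along an adiabat T P^((1−γ)/γ) is constant, so T₂ = T₁ (P₂/P₁)^((γ−1)/γ).
T₁ = 217 °C = 490.1 K.
T₂ = 490.1 × (2950/360)^(2/5) = 1137 K.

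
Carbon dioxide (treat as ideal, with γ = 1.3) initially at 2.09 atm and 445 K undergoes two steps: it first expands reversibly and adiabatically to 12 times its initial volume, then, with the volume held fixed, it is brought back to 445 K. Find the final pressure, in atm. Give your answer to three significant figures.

Adiabatic step (PV^γ = const): P₂ = 2.09×(1/12)^(1.3) = 0.08264 atm; T₂ = 445×(1/12)^(0.3) = 211.2 K.
Isochoric: P₃ = P₂(T₃/T₂) = 0.08264 × (445/211.2) = 0.1742 atm.

P₃ ≈ 0.174 atm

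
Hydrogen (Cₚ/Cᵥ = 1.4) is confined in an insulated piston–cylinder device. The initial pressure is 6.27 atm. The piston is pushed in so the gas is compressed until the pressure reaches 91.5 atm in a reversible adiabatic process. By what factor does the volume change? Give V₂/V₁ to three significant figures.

V₂/V₁ ≈ 0.147

From PV^γ = const, V₂/V₁ = (P₁/P₂)^(1/γ).
V₂/V₁ = (6.27/91.5)^(0.714) = 0.1474.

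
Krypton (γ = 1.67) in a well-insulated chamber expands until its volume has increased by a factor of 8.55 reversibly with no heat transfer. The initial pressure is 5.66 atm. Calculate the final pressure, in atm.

Adiabatic: P₁V₁^γ = P₂V₂^γ ⇒ P₂ = P₁ (V₁/V₂)^γ.
P₂ = 5.66 × (1/8.55)^(1.67) = 0.1572 atm.

P₂ ≈ 0.157 atm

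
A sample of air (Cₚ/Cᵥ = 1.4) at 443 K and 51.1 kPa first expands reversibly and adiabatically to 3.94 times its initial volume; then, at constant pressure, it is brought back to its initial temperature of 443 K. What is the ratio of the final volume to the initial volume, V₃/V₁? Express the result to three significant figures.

V₃/V₁ ≈ 6.82

Adiabatic step: V₂/V₁ = 3.94; T₂ = T₁·(1/3.94)^(0.4) = 256 K.
Isobaric step: V₃/V₂ = T₃/T₂ = 443/256.
V₃/V₁ = (V₂/V₁)(V₃/V₂) = 3.94 × (443/256) = 6.819.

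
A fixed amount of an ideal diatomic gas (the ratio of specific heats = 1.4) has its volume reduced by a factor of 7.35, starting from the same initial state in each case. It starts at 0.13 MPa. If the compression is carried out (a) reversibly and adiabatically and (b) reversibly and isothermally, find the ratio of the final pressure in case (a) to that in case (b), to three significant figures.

Isothermal: P_b = P₁(V₁/V₂) = 0.13×7.35.
Adiabatic: P_a = P₁(V₁/V₂)^γ = 0.13×7.35^(1.4).
P_a/P_b = (V₁/V₂)^(γ−1) = 7.35^(0.4) = 2.221.

P_adiabatic / P_isothermal ≈ 2.22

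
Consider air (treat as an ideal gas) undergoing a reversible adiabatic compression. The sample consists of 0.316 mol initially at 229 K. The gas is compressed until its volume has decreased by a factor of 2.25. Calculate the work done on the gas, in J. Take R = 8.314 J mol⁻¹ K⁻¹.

W ≈ 576 J

Adiabatic: T₁V₁^(γ−1) = T₂V₂^(γ−1) ⇒ T₂ = T₁ (V₁/V₂)^(γ−1).
γ = 7/5 for a diatomic ideal gas, so γ−1 = 2/5.
T₂ = 229 × 2.25^(2/5) = 316.7 K.
Q = 0, so ΔU = W_on_gas = nCᵥΔT with Cᵥ = R/(γ−1) = 20.79 J/(mol·K).
ΔU = 0.316 × 20.79 × (316.7 − 229) = 576.3 J.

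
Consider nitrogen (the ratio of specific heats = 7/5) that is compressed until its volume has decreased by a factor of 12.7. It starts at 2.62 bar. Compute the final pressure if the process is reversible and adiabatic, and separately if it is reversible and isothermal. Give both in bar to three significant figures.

Isothermal: P₂ = P₁(V₁/V₂) = 2.62×12.7 = 33.27 bar.
Adiabatic: P₂ = P₁(V₁/V₂)^γ = 2.62×12.7^(7/5) = 91.97 bar.

adiabatic: 92.0 bar; isothermal: 33.3 bar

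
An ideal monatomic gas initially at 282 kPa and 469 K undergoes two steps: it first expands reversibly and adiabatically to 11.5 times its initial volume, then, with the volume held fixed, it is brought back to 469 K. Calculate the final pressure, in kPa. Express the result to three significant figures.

P₃ ≈ 24.5 kPa

For a monatomic ideal gas γ = 5/3.
Adiabatic step (PV^γ = const): P₂ = 282×(1/11.5)^(5/3) = 4.813 kPa; T₂ = 469×(1/11.5)^(2/3) = 92.05 K.
Isochoric: P₃ = P₂(T₃/T₂) = 4.813 × (469/92.05) = 24.52 kPa.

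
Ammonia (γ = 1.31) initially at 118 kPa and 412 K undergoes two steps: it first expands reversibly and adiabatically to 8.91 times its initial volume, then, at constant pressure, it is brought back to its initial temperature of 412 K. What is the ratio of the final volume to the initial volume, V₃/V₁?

V₃/V₁ ≈ 17.6

Adiabatic step: V₂/V₁ = 8.91; T₂ = T₁·(1/8.91)^(0.31) = 209.1 K.
Isobaric step: V₃/V₂ = T₃/T₂ = 412/209.1.
V₃/V₁ = (V₂/V₁)(V₃/V₂) = 8.91 × (412/209.1) = 17.55.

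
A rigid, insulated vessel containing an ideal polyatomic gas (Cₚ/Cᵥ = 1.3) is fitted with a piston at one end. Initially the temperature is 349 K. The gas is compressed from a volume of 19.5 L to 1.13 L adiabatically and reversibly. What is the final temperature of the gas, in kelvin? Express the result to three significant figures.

Adiabatic: T₁V₁^(γ−1) = T₂V₂^(γ−1) ⇒ T₂ = T₁ (V₁/V₂)^(γ−1).
T₂ = 349 × (19.5/1.13)^(0.3) = 820.2 K.

T₂ ≈ 820 K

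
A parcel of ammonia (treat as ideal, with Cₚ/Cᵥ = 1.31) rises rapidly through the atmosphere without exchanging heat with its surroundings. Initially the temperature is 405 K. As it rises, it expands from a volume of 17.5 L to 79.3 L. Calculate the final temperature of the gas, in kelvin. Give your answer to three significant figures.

T₂ ≈ 254 K

For a reversible adiabat TV^(γ−1) is constant, so T₂ = T₁ (V₁/V₂)^(γ−1).
T₂ = 405 × (17.5/79.3)^(0.31) = 253.5 K.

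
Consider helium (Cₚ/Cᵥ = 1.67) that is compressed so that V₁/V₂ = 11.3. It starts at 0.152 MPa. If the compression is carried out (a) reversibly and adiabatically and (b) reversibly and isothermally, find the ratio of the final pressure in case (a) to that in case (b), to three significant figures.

Isothermal: P_b = P₁(V₁/V₂) = 0.152×11.3.
Adiabatic: P_a = P₁(V₁/V₂)^γ = 0.152×11.3^(1.67).
P_a/P_b = (V₁/V₂)^(γ−1) = 11.3^(0.67) = 5.076.

P_adiabatic / P_isothermal ≈ 5.08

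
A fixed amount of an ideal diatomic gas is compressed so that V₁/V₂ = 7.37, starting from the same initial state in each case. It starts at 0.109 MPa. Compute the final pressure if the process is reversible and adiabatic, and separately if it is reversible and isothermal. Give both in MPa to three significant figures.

adiabatic: 1.79 MPa; isothermal: 0.803 MPa

For a diatomic ideal gas γ = 7/5.
Isothermal: P₂ = P₁(V₁/V₂) = 0.109×7.37 = 0.8033 MPa.
Adiabatic: P₂ = P₁(V₁/V₂)^γ = 0.109×7.37^(7/5) = 1.786 MPa.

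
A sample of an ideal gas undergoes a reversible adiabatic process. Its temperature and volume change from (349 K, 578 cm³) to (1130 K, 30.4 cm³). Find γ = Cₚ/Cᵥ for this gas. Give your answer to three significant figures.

γ ≈ 1.40

TV^(γ−1) = const ⇒ γ − 1 = ln(T₂/T₁) / ln(V₁/V₂).
γ = 1 + ln(1130/349) / ln(578/30.4) = 1.399.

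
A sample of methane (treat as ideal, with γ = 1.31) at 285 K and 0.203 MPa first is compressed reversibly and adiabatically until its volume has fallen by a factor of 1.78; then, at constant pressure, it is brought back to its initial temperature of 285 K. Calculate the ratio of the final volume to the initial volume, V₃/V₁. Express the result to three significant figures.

Adiabatic step: V₂/V₁ = 0.5618; T₂ = T₁·1.78^(0.31) = 340.8 K.
Isobaric step: V₃/V₂ = T₃/T₂ = 285/340.8.
V₃/V₁ = (V₂/V₁)(V₃/V₂) = 0.5618 × (285/340.8) = 0.4698.

V₃/V₁ ≈ 0.470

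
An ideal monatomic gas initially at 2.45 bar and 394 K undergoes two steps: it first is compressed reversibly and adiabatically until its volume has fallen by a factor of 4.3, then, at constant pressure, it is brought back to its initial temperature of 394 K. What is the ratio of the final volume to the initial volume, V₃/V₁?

V₃/V₁ ≈ 0.0879

For a monatomic ideal gas γ = 5/3.
Adiabatic step: V₂/V₁ = 0.2326; T₂ = T₁·4.3^(2/3) = 1042 K.
Isobaric step: V₃/V₂ = T₃/T₂ = 394/1042.
V₃/V₁ = (V₂/V₁)(V₃/V₂) = 0.2326 × (394/1042) = 0.08795.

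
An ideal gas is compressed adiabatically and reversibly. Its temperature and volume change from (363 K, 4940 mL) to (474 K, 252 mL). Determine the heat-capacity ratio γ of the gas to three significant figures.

γ ≈ 1.09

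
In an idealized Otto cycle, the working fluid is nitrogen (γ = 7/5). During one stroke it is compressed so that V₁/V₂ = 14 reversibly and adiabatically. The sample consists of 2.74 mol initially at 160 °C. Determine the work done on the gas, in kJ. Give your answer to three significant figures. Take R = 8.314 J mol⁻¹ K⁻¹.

For a reversible adiabat TV^(γ−1) is constant, so T₂ = T₁ (V₁/V₂)^(γ−1).
T₁ = 160 °C = 433.1 K.
T₂ = 433.1 × 14^(2/5) = 1245 K.
Q = 0, so ΔU = W_on_gas = nCᵥΔT with Cᵥ = R/(γ−1) = 20.79 J/(mol·K).
ΔU = 2.74 × 20.79 × (1245 − 433.1) = 46220 J.

W ≈ 46.2 kJ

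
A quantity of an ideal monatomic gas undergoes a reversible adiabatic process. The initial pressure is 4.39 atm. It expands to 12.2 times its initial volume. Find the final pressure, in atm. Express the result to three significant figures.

Adiabatic: P₁V₁^γ = P₂V₂^γ ⇒ P₂ = P₁ (V₁/V₂)^γ.
For a monatomic ideal gas γ = 5/3.
P₂ = 4.39 × (1/12.2)^(5/3) = 0.0679 atm.

P₂ ≈ 0.0679 atm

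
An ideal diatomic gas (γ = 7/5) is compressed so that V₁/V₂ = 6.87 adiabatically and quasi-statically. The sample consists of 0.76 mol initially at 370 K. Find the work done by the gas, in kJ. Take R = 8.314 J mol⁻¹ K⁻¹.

Adiabatic: T₁V₁^(γ−1) = T₂V₂^(γ−1) ⇒ T₂ = T₁ (V₁/V₂)^(γ−1).
T₂ = 370 × 6.87^(2/5) = 799.8 K.
Q = 0, so ΔU = W_on_gas = nCᵥΔT with Cᵥ = R/(γ−1) = 20.79 J/(mol·K).
ΔU = 0.76 × 20.79 × (799.8 − 370) = 6789 J.
Work done by the gas = −ΔU = -6789 J.

W ≈ -6.79 kJ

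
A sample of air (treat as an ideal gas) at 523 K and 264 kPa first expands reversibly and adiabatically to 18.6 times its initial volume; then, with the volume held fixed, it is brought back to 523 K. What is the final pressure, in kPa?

For a diatomic ideal gas γ = 7/5.
Adiabatic step (PV^γ = const): P₂ = 264×(1/18.6)^(7/5) = 4.408 kPa; T₂ = 523×(1/18.6)^(2/5) = 162.4 K.
Isochoric: P₃ = P₂(T₃/T₂) = 4.408 × (523/162.4) = 14.19 kPa.

P₃ ≈ 14.2 kPa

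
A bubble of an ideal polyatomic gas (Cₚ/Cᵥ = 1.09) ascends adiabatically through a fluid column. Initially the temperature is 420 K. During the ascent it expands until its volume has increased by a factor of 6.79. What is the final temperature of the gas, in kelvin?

T₂ ≈ 353 K

Adiabatic: T₁V₁^(γ−1) = T₂V₂^(γ−1) ⇒ T₂ = T₁ (V₁/V₂)^(γ−1).
T₂ = 420 × (1/6.79)^(0.09) = 353.5 K.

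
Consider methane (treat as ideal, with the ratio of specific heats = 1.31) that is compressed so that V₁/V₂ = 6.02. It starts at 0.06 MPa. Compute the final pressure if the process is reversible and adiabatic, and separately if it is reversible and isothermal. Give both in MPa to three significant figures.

adiabatic: 0.630 MPa; isothermal: 0.361 MPa

Isothermal: P₂ = P₁(V₁/V₂) = 0.06×6.02 = 0.3612 MPa.
Adiabatic: P₂ = P₁(V₁/V₂)^γ = 0.06×6.02^(1.31) = 0.6301 MPa.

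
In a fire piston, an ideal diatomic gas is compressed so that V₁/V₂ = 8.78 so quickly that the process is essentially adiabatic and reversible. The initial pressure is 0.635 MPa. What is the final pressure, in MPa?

P₂ ≈ 13.3 MPa

Since PV^γ is constant along a reversible adiabat, P₂ = P₁ (V₁/V₂)^γ.
For a diatomic ideal gas γ = 7/5.
P₂ = 0.635 × 8.78^(7/5) = 13.29 MPa.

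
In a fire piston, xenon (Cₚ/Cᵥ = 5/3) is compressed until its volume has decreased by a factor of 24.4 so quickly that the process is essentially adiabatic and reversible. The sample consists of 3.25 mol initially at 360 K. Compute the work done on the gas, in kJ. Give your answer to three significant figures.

Adiabatic: T₁V₁^(γ−1) = T₂V₂^(γ−1) ⇒ T₂ = T₁ (V₁/V₂)^(γ−1).
T₂ = 360 × 24.4^(2/3) = 3029 K.
Q = 0, so ΔU = W_on_gas = nCᵥΔT with Cᵥ = R/(γ−1) = 12.47 J/(mol·K).
ΔU = 3.25 × 12.47 × (3029 − 360) = 108200 J.

W ≈ 108 kJ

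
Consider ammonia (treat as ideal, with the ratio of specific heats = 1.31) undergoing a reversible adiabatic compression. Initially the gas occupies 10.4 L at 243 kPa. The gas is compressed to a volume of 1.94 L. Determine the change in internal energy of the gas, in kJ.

ΔU ≈ 5.57 kJ

P₂ = P₁(V₁/V₂)^γ = 243×(10.4/1.94)^(1.31) = 2192 kPa.
For a reversible adiabat, W_by_gas = (P₁V₁ − P₂V₂)/(γ−1).
W_by = (243000×0.0104 − 2.192×10^6×0.00194) / (0.31) = -5567 J.
Q = 0 ⇒ ΔU = −W_by = 5567 J.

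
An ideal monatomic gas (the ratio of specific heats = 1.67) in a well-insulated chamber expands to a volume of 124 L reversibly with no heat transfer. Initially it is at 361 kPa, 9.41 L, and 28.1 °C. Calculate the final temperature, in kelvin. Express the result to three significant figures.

Adiabatic: T₁V₁^(γ−1) = T₂V₂^(γ−1) ⇒ T₂ = T₁ (V₁/V₂)^(γ−1).
T₁ = 28.1 °C = 301.2 K.
T₂ = 301.2 × (9.41/124)^(0.67) = 53.54 K.

T₂ ≈ 53.5 K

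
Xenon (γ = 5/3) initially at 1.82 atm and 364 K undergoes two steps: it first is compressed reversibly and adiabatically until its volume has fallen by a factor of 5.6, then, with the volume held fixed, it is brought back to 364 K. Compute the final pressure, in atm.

P₃ ≈ 10.2 atm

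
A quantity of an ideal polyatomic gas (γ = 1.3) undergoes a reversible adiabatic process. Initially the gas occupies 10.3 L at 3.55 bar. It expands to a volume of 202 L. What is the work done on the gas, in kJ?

W ≈ -7.20 kJ

P₂ = P₁(V₁/V₂)^γ = 3.55×(10.3/202)^(1.3) = 0.07412 bar.
For a reversible adiabat, W_by_gas = (P₁V₁ − P₂V₂)/(γ−1).
W_by = (355000×0.0103 − 7412×0.202) / (0.3) = 7197 J.
W_on_gas = −W_by = -7197 J.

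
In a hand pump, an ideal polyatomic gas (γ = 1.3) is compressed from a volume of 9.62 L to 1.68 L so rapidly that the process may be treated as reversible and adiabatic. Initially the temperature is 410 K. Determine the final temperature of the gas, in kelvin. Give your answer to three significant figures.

Adiabatic: T₁V₁^(γ−1) = T₂V₂^(γ−1) ⇒ T₂ = T₁ (V₁/V₂)^(γ−1).
T₂ = 410 × (9.62/1.68)^(0.3) = 692.1 K.

T₂ ≈ 692 K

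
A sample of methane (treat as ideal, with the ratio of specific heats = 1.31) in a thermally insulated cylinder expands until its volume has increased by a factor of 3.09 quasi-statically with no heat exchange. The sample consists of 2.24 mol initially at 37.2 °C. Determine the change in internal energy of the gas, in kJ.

Adiabatic: T₁V₁^(γ−1) = T₂V₂^(γ−1) ⇒ T₂ = T₁ (V₁/V₂)^(γ−1).
T₁ = 37.2 °C = 310.3 K.
T₂ = 310.3 × (1/3.09)^(0.31) = 218.8 K.
Q = 0, so ΔU = W_on_gas = nCᵥΔT with Cᵥ = R/(γ−1) = 26.82 J/(mol·K).
ΔU = 2.24 × 26.82 × (218.8 − 310.3) = -5502 J.

ΔU ≈ -5.50 kJ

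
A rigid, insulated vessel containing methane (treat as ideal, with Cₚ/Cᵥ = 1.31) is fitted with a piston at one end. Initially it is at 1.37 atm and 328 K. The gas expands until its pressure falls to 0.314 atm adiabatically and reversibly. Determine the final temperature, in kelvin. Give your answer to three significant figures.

T₂ ≈ 231 K

Adiabatic: T₂/T₁ = (P₂/P₁)^((γ−1)/γ).
T₂ = 328 × (0.314/1.37)^(0.237) = 231.5 K.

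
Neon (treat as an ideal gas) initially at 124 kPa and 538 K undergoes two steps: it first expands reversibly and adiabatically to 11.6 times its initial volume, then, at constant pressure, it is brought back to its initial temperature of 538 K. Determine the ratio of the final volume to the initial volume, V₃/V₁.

V₃/V₁ ≈ 59.4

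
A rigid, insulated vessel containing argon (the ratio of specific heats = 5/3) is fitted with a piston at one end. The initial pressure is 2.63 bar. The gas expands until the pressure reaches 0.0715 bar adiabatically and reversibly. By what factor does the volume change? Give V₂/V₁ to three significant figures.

From PV^γ = const, V₂/V₁ = (P₁/P₂)^(1/γ).
V₂/V₁ = (2.63/0.0715)^(3/5) = 8.697.

V₂/V₁ ≈ 8.70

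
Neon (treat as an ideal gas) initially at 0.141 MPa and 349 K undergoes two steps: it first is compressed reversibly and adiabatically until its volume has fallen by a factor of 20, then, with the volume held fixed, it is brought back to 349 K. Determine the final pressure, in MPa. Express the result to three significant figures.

For a monatomic ideal gas γ = 5/3.
Adiabatic step (PV^γ = const): P₂ = 0.141×20^(5/3) = 20.78 MPa; T₂ = 349×20^(2/3) = 2571 K.
Isochoric: P₃ = P₂(T₃/T₂) = 20.78 × (349/2571) = 2.82 MPa.

P₃ ≈ 2.82 MPa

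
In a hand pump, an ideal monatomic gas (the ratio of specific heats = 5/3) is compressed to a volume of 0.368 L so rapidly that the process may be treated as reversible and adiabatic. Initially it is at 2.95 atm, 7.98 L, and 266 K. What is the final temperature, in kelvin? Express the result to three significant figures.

T₂ ≈ 2070 K

For a reversible adiabat TV^(γ−1) is constant, so T₂ = T₁ (V₁/V₂)^(γ−1).
T₂ = 266 × (7.98/0.368)^(2/3) = 2068 K.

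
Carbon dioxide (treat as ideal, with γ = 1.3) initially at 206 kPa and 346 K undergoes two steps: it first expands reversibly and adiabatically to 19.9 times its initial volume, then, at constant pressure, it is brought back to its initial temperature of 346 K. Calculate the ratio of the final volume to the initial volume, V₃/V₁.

Adiabatic step: V₂/V₁ = 19.9; T₂ = T₁·(1/19.9)^(0.3) = 141.1 K.
Isobaric step: V₃/V₂ = T₃/T₂ = 346/141.1.
V₃/V₁ = (V₂/V₁)(V₃/V₂) = 19.9 × (346/141.1) = 48.81.

V₃/V₁ ≈ 48.8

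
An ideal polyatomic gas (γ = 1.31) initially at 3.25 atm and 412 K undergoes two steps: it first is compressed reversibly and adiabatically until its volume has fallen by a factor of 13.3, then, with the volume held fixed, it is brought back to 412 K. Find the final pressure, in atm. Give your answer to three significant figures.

Adiabatic step (PV^γ = const): P₂ = 3.25×13.3^(1.31) = 96.41 atm; T₂ = 412×13.3^(0.31) = 918.9 K.
Isochoric: P₃ = P₂(T₃/T₂) = 96.41 × (412/918.9) = 43.23 atm.

P₃ ≈ 43.2 atm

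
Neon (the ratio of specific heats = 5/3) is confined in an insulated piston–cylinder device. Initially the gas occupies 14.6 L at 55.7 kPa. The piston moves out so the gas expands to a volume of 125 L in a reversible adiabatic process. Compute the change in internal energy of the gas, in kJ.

P₂ = P₁(V₁/V₂)^γ = 55.7×(14.6/125)^(5/3) = 1.555 kPa.
For a reversible adiabat, W_by_gas = (P₁V₁ − P₂V₂)/(γ−1).
W_by = (55700×0.0146 − 1555×0.125) / (2/3) = 928.4 J.
Q = 0 ⇒ ΔU = −W_by = -928.4 J.

ΔU ≈ -0.928 kJ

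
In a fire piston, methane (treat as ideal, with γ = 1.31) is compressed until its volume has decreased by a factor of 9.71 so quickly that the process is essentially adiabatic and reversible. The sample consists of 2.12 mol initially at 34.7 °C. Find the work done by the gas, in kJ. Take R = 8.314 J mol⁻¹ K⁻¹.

W ≈ -17.9 kJ

For a reversible adiabat TV^(γ−1) is constant, so T₂ = T₁ (V₁/V₂)^(γ−1).
T₁ = 34.7 °C = 307.8 K.
T₂ = 307.8 × 9.71^(0.31) = 622.8 K.
Q = 0, so ΔU = W_on_gas = nCᵥΔT with Cᵥ = R/(γ−1) = 26.82 J/(mol·K).
ΔU = 2.12 × 26.82 × (622.8 − 307.8) = 17910 J.
Work done by the gas = −ΔU = -17910 J.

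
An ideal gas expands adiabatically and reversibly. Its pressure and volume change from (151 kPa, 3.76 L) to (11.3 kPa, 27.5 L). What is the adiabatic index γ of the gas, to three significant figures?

γ ≈ 1.30

PV^γ = const ⇒ γ = ln(P₂/P₁) / ln(V₁/V₂).
γ = ln(11.3/151) / ln(3.76/27.5) = 1.303.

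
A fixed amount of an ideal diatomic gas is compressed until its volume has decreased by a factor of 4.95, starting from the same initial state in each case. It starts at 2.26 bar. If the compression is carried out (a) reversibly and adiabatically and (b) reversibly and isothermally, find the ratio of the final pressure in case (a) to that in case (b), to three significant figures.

P_adiabatic / P_isothermal ≈ 1.90

For a diatomic ideal gas γ = 7/5.
Isothermal: P_b = P₁(V₁/V₂) = 2.26×4.95.
Adiabatic: P_a = P₁(V₁/V₂)^γ = 2.26×4.95^(7/5).
P_a/P_b = (V₁/V₂)^(γ−1) = 4.95^(2/5) = 1.896.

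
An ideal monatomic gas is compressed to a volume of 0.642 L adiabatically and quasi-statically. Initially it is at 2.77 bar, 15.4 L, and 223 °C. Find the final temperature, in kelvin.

T₂ ≈ 4130 K

For a reversible adiabat TV^(γ−1) is constant, so T₂ = T₁ (V₁/V₂)^(γ−1).
γ = 5/3 for a monatomic ideal gas.
T₁ = 223 °C = 496.1 K.
T₂ = 496.1 × (15.4/0.642)^(2/3) = 4127 K.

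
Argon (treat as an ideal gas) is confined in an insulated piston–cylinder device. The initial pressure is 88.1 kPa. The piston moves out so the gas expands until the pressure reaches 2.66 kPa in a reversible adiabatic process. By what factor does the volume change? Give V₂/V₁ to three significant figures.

V₂/V₁ ≈ 8.17

From PV^γ = const, V₂/V₁ = (P₁/P₂)^(1/γ).
For a monatomic ideal gas γ = 5/3.
V₂/V₁ = (88.1/2.66)^(3/5) = 8.167.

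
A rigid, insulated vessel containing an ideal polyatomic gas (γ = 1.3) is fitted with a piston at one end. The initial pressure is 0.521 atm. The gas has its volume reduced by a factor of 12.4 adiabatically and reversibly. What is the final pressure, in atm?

Since PV^γ is constant along a reversible adiabat, P₂ = P₁ (V₁/V₂)^γ.
P₂ = 0.521 × 12.4^(1.3) = 13.75 atm.

P₂ ≈ 13.7 atm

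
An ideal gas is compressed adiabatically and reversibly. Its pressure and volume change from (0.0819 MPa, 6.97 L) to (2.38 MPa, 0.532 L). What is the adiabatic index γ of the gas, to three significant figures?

γ ≈ 1.31

PV^γ = const ⇒ γ = ln(P₂/P₁) / ln(V₁/V₂).
γ = ln(2.38/0.0819) / ln(6.97/0.532) = 1.31.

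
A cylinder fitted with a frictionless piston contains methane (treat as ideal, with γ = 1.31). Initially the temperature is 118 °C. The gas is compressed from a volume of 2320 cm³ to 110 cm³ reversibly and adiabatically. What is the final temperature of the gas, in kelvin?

For a reversible adiabat TV^(γ−1) is constant, so T₂ = T₁ (V₁/V₂)^(γ−1).
T₁ = 118 °C = 391.1 K.
T₂ = 391.1 × (2320/110)^(0.31) = 1006 K.

T₂ ≈ 1010 K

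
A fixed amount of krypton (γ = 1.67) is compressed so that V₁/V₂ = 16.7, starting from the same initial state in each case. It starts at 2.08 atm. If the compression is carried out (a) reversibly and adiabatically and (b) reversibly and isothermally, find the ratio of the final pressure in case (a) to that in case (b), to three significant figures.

Isothermal: P_b = P₁(V₁/V₂) = 2.08×16.7.
Adiabatic: P_a = P₁(V₁/V₂)^γ = 2.08×16.7^(1.67).
P_a/P_b = (V₁/V₂)^(γ−1) = 16.7^(0.67) = 6.595.

P_adiabatic / P_isothermal ≈ 6.60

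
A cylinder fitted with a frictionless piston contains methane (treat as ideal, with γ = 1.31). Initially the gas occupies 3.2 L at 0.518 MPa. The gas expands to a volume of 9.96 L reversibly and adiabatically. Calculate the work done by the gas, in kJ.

W ≈ 1.59 kJ

P₂ = P₁(V₁/V₂)^γ = 0.518×(3.2/9.96)^(1.31) = 0.117 MPa.
For a reversible adiabat, W_by_gas = (P₁V₁ − P₂V₂)/(γ−1).
W_by = (518000×0.0032 − 117000×0.00996) / (0.31) = 1587 J.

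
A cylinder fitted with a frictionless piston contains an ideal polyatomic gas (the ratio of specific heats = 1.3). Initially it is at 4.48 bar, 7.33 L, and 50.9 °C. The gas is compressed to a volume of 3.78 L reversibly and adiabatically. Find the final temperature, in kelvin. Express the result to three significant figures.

Adiabatic: T₁V₁^(γ−1) = T₂V₂^(γ−1) ⇒ T₂ = T₁ (V₁/V₂)^(γ−1).
T₁ = 50.9 °C = 324 K.
T₂ = 324 × (7.33/3.78)^(0.3) = 395.3 K.

T₂ ≈ 395 K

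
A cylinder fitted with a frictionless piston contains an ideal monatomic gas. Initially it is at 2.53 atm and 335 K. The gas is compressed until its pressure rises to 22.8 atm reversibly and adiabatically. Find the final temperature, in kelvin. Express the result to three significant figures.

Adiabatic: T₂/T₁ = (P₂/P₁)^((γ−1)/γ).
For a monatomic ideal gas γ = 5/3, so (γ−1)/γ = 2/5.
T₂ = 335 × (22.8/2.53)^(2/5) = 807.2 K.

T₂ ≈ 807 K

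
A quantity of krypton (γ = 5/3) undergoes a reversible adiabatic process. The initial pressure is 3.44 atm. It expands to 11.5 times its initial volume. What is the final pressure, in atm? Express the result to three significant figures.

P₂ ≈ 0.0587 atm

Adiabatic: P₁V₁^γ = P₂V₂^γ ⇒ P₂ = P₁ (V₁/V₂)^γ.
P₂ = 3.44 × (1/11.5)^(5/3) = 0.05871 atm.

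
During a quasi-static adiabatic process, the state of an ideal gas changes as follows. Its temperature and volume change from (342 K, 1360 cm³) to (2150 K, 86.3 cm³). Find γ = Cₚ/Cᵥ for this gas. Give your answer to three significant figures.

γ ≈ 1.67

TV^(γ−1) = const ⇒ γ − 1 = ln(T₂/T₁) / ln(V₁/V₂).
γ = 1 + ln(2150/342) / ln(1360/86.3) = 1.667.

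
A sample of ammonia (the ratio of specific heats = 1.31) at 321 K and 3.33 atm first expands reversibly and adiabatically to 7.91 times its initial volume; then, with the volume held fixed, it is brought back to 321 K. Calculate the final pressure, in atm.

Adiabatic step (PV^γ = const): P₂ = 3.33×(1/7.91)^(1.31) = 0.2217 atm; T₂ = 321×(1/7.91)^(0.31) = 169.1 K.
Isochoric: P₃ = P₂(T₃/T₂) = 0.2217 × (321/169.1) = 0.421 atm.

P₃ ≈ 0.421 atm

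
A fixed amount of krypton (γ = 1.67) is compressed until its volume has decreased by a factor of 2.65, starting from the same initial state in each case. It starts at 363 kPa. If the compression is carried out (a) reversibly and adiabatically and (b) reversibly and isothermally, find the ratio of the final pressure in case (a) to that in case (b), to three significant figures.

P_adiabatic / P_isothermal ≈ 1.92

Isothermal: P_b = P₁(V₁/V₂) = 363×2.65.
Adiabatic: P_a = P₁(V₁/V₂)^γ = 363×2.65^(1.67).
P_a/P_b = (V₁/V₂)^(γ−1) = 2.65^(0.67) = 1.921.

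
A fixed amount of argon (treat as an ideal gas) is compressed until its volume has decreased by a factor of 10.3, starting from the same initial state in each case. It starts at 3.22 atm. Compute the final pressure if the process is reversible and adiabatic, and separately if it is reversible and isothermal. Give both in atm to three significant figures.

adiabatic: 157 atm; isothermal: 33.2 atm

For a monatomic ideal gas γ = 5/3.
Isothermal: P₂ = P₁(V₁/V₂) = 3.22×10.3 = 33.17 atm.
Adiabatic: P₂ = P₁(V₁/V₂)^γ = 3.22×10.3^(5/3) = 157 atm.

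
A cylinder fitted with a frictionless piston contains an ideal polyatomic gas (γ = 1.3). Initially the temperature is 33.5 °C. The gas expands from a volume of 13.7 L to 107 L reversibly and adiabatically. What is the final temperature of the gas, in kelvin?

Adiabatic: T₁V₁^(γ−1) = T₂V₂^(γ−1) ⇒ T₂ = T₁ (V₁/V₂)^(γ−1).
T₁ = 33.5 °C = 306.6 K.
T₂ = 306.6 × (13.7/107)^(0.3) = 165.5 K.

T₂ ≈ 166 K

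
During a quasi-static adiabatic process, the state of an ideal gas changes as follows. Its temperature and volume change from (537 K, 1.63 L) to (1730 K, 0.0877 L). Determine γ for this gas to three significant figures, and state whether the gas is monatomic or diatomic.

TV^(γ−1) = const ⇒ γ − 1 = ln(T₂/T₁) / ln(V₁/V₂).
γ = 1 + ln(1730/537) / ln(1.63/0.0877) = 1.4.
γ ≈ 1.40 is close to 7/5, so the gas is diatomic.

γ ≈ 1.40; diatomic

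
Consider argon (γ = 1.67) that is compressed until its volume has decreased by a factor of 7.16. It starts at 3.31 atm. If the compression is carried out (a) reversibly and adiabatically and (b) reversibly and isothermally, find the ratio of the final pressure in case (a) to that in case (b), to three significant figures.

Isothermal: P_b = P₁(V₁/V₂) = 3.31×7.16.
Adiabatic: P_a = P₁(V₁/V₂)^γ = 3.31×7.16^(1.67).
P_a/P_b = (V₁/V₂)^(γ−1) = 7.16^(0.67) = 3.739.

P_adiabatic / P_isothermal ≈ 3.74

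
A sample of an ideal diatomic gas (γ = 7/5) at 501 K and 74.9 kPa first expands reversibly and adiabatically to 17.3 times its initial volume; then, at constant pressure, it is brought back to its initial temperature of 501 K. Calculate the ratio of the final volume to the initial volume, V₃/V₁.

Adiabatic step: V₂/V₁ = 17.3; T₂ = T₁·(1/17.3)^(2/5) = 160.2 K.
Isobaric step: V₃/V₂ = T₃/T₂ = 501/160.2.
V₃/V₁ = (V₂/V₁)(V₃/V₂) = 17.3 × (501/160.2) = 54.11.

V₃/V₁ ≈ 54.1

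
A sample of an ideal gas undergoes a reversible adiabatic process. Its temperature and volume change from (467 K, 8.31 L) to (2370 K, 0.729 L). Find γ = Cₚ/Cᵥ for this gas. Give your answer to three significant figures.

γ ≈ 1.67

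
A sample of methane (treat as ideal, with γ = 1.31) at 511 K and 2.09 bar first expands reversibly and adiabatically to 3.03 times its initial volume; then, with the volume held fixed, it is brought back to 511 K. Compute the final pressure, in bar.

P₃ ≈ 0.690 bar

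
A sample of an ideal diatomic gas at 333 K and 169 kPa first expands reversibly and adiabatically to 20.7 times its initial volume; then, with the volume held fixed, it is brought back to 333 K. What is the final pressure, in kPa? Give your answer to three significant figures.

For a diatomic ideal gas γ = 7/5.
Adiabatic step (PV^γ = const): P₂ = 169×(1/20.7)^(7/5) = 2.43 kPa; T₂ = 333×(1/20.7)^(2/5) = 99.1 K.
Isochoric: P₃ = P₂(T₃/T₂) = 2.43 × (333/99.1) = 8.164 kPa.

P₃ ≈ 8.16 kPa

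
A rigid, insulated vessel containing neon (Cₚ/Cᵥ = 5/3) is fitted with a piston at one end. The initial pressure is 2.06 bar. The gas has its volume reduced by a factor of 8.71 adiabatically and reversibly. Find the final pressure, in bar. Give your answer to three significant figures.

Adiabatic: P₁V₁^γ = P₂V₂^γ ⇒ P₂ = P₁ (V₁/V₂)^γ.
P₂ = 2.06 × 8.71^(5/3) = 75.96 bar.

P₂ ≈ 76.0 bar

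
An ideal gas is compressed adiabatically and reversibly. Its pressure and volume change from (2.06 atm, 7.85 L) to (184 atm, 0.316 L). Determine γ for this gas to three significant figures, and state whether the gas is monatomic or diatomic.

γ ≈ 1.40; diatomic

PV^γ = const ⇒ γ = ln(P₂/P₁) / ln(V₁/V₂).
γ = ln(184/2.06) / ln(7.85/0.316) = 1.398.
γ ≈ 1.40 is close to 7/5, so the gas is diatomic.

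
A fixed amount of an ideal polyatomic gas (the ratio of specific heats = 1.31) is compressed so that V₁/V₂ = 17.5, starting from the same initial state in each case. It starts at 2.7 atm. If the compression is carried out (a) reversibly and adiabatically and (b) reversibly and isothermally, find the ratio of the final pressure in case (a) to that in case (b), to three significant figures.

P_adiabatic / P_isothermal ≈ 2.43

Isothermal: P_b = P₁(V₁/V₂) = 2.7×17.5.
Adiabatic: P_a = P₁(V₁/V₂)^γ = 2.7×17.5^(1.31).
P_a/P_b = (V₁/V₂)^(γ−1) = 17.5^(0.31) = 2.429.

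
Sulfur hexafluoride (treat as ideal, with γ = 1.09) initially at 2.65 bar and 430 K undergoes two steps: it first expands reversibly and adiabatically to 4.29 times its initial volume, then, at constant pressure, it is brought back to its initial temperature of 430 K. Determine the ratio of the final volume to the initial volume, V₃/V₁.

V₃/V₁ ≈ 4.89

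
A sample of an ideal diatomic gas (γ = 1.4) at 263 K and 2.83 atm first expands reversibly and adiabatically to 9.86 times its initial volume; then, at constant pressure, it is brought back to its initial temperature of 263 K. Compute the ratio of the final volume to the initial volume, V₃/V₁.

Adiabatic step: V₂/V₁ = 9.86; T₂ = T₁·(1/9.86)^(0.4) = 105.3 K.
Isobaric step: V₃/V₂ = T₃/T₂ = 263/105.3.
V₃/V₁ = (V₂/V₁)(V₃/V₂) = 9.86 × (263/105.3) = 24.63.

V₃/V₁ ≈ 24.6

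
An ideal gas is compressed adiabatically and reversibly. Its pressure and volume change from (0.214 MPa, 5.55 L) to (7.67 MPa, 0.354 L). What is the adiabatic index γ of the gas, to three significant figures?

PV^γ = const ⇒ γ = ln(P₂/P₁) / ln(V₁/V₂).
γ = ln(7.67/0.214) / ln(5.55/0.354) = 1.3.

γ ≈ 1.30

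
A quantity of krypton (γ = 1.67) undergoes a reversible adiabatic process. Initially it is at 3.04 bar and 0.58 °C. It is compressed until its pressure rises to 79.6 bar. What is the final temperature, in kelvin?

Along an adiabat T P^((1−γ)/γ) is constant, so T₂ = T₁ (P₂/P₁)^((γ−1)/γ).
T₁ = 0.58 °C = 273.7 K.
T₂ = 273.7 × (79.6/3.04)^(0.401) = 1014 K.

T₂ ≈ 1010 K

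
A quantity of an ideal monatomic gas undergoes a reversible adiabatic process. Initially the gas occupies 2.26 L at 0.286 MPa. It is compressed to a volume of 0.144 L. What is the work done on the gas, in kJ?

γ = 5/3 for a monatomic ideal gas.
P₂ = P₁(V₁/V₂)^γ = 0.286×(2.26/0.144)^(5/3) = 28.14 MPa.
For a reversible adiabat, W_by_gas = (P₁V₁ − P₂V₂)/(γ−1).
W_by = (286000×0.00226 − 2.814×10^7×0.000144) / (2/3) = -5108 J.
W_on_gas = −W_by = 5108 J.

W ≈ 5.11 kJ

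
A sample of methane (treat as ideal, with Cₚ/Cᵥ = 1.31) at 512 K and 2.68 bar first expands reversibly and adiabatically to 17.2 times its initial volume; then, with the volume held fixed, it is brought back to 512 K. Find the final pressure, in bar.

Adiabatic step (PV^γ = const): P₂ = 2.68×(1/17.2)^(1.31) = 0.0645 bar; T₂ = 512×(1/17.2)^(0.31) = 212 K.
Isochoric: P₃ = P₂(T₃/T₂) = 0.0645 × (512/212) = 0.1558 bar.

P₃ ≈ 0.156 bar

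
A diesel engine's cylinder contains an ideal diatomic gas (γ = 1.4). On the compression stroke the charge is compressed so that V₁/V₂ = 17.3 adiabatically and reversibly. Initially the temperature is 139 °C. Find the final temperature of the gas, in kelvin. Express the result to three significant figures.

T₂ ≈ 1290 K

For a reversible adiabat TV^(γ−1) is constant, so T₂ = T₁ (V₁/V₂)^(γ−1).
T₁ = 139 °C = 412.1 K.
T₂ = 412.1 × 17.3^(0.4) = 1289 K.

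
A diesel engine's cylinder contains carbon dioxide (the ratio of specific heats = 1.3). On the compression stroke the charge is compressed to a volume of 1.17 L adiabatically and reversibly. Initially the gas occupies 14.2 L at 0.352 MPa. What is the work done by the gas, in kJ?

W ≈ -18.6 kJ

P₂ = P₁(V₁/V₂)^γ = 0.352×(14.2/1.17)^(1.3) = 9.034 MPa.
For a reversible adiabat, W_by_gas = (P₁V₁ − P₂V₂)/(γ−1).
W_by = (352000×0.0142 − 9.034×10^6×0.00117) / (0.3) = -18570 J.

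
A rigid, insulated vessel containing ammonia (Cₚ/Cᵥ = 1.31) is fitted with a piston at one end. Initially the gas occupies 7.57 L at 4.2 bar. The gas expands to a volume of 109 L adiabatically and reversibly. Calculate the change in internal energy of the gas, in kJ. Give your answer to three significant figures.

ΔU ≈ -5.77 kJ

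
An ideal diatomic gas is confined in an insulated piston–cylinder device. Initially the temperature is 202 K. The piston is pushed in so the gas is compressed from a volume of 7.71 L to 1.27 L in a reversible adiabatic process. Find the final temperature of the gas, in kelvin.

Adiabatic: T₁V₁^(γ−1) = T₂V₂^(γ−1) ⇒ T₂ = T₁ (V₁/V₂)^(γ−1).
For a diatomic ideal gas γ = 7/5, so γ−1 = 2/5.
T₂ = 202 × (7.71/1.27)^(2/5) = 415.6 K.

T₂ ≈ 416 K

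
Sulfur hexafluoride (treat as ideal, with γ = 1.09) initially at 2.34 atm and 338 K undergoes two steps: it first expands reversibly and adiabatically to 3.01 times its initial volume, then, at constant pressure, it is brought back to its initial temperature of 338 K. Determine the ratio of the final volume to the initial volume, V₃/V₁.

Adiabatic step: V₂/V₁ = 3.01; T₂ = T₁·(1/3.01)^(0.09) = 306.1 K.
Isobaric step: V₃/V₂ = T₃/T₂ = 338/306.1.
V₃/V₁ = (V₂/V₁)(V₃/V₂) = 3.01 × (338/306.1) = 3.324.

V₃/V₁ ≈ 3.32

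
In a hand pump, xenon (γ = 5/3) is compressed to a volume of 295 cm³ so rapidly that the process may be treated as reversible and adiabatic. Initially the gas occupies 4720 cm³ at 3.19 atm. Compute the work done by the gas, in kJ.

P₂ = P₁(V₁/V₂)^γ = 3.19×(4720/295)^(5/3) = 324.1 atm.
For a reversible adiabat, W_by_gas = (P₁V₁ − P₂V₂)/(γ−1).
W_by = (323200×0.00472 − 3.284×10^7×0.000295) / (2/3) = -12240 J.

W ≈ -12.2 kJ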